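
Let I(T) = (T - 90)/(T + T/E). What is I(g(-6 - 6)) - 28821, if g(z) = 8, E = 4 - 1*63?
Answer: -6688891/232 ≈ -28831.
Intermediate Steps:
E = -59 (E = 4 - 63 = -59)
I(T) = 59*(-90 + T)/(58*T) (I(T) = (T - 90)/(T + T/(-59)) = (-90 + T)/(T + T*(-1/59)) = (-90 + T)/(T - T/59) = (-90 + T)/((58*T/59)) = (-90 + T)*(59/(58*T)) = 59*(-90 + T)/(58*T))
I(g(-6 - 6)) - 28821 = (59/58)*(-90 + 8)/8 - 28821 = (59/58)*(⅛)*(-82) - 28821 = -2419/232 - 28821 = -6688891/232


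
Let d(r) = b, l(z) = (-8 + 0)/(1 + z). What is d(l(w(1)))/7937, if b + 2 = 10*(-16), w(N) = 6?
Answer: -162/7937 ≈ -0.020411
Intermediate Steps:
l(z) = -8/(1 + z)
b = -162 (b = -2 + 10*(-16) = -2 - 160 = -162)
d(r) = -162
d(l(w(1)))/7937 = -162/7937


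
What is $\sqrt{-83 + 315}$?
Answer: $2 \sqrt{58} \approx 15.232$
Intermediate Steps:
$\sqrt{-83 + 315} = \sqrt{232} = 2 \sqrt{58}$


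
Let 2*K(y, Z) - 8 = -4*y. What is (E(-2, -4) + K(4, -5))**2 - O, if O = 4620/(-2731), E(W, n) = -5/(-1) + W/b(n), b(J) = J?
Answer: 43059/10924 ≈ 3.9417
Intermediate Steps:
K(y, Z) = 4 - 2*y (K(y, Z) = 4 + (-4*y)/2 = 4 - 2*y)
E(W, n) = 5 + W/n (E(W, n) = -5/(-1) + W/n = -5*(-1) + W/n = 5 + W/n)
O = -4620/2731 (O = 4620*(-1/2731) = -4620/2731 ≈ -1.6917)
(E(-2, -4) + K(4, -5))**2 - O = ((5 - 2/(-4)) + (4 - 2*4))**2 - 1*(-4620/2731) = ((5 - 2*(-1/4)) + (4 - 8))**2 + 4620/2731 = ((5 + 1/2) - 4)**2 + 4620/2731 = (11/2 - 4)**2 + 4620/2731 = (3/2)**2 + 4620/2731 = 9/4 + 4620/2731 = 43059/10924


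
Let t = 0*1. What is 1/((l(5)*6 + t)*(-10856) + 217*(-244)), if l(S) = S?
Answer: -1/378628 ≈ -2.6411e-6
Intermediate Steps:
t = 0
1/((l(5)*6 + t)*(-10856) + 217*(-244)) = 1/((5*6 + 0)*(-10856) + 217*(-244)) = 1/((30 + 0)*(-10856) - 52948) = 1/(30*(-10856) - 52948) = 1/(-325680 - 52948) = 1/(-378628) = -1/378628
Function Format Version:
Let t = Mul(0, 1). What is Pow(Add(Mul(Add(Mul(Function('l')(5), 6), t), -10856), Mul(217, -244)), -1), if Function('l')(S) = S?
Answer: Rational(-1, 378628) ≈ -2.6411e-6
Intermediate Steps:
t = 0
Pow(Add(Mul(Add(Mul(Function('l')(5), 6), t), -10856), Mul(217, -244)), -1) = Pow(Add(Mul(Add(Mul(5, 6), 0), -10856), Mul(217, -244)), -1) = Pow(Add(Mul(Add(30, 0), -10856), -52948), -1) = Pow(Add(Mul(30, -10856), -52948), -1) = Pow(Add(-325680, -52948), -1) = Pow(-378628, -1) = Rational(-1, 378628)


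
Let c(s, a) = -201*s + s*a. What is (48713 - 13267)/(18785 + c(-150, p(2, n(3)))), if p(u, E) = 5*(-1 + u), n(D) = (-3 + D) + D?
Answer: 35446/48185 ≈ 0.73562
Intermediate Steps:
n(D) = -3 + 2*D
p(u, E) = -5 + 5*u
c(s, a) = -201*s + a*s
(48713 - 13267)/(18785 + c(-150, p(2, n(3)))) = (48713 - 13267)/(18785 - 150*(-201 + (-5 + 5*2))) = 35446/(18785 - 150*(-201 + (-5 + 10))) = 35446/(18785 - 150*(-201 + 5)) = 35446/(18785 - 150*(-196)) = 35446/(18785 + 29400) = 35446/48185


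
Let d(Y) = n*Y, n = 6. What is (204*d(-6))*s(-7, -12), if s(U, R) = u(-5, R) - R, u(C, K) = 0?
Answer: -88128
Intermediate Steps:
d(Y) = 6*Y
s(U, R) = -R (s(U, R) = 0 - R = -R)
(204*d(-6))*s(-7, -12) = (204*(6*(-6)))*(-1*(-12)) = (204*(-36))*12 = -7344*12 = -88128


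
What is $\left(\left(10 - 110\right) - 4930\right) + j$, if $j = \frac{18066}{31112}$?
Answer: $- \frac{78237647}{15556} \approx -5029.4$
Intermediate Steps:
$j = \frac{9033}{15556}$ ($j = 18066 \cdot \frac{1}{31112} = \frac{9033}{15556} \approx 0.58068$)
$\left(\left(10 - 110\right) - 4930\right) + j = \left(\left(10 - 110\right) - 4930\right) + \frac{9033}{15556} = \left(-100 - 4930\right) + \frac{9033}{15556} = -5030 + \frac{9033}{15556} = - \frac{78237647}{15556}$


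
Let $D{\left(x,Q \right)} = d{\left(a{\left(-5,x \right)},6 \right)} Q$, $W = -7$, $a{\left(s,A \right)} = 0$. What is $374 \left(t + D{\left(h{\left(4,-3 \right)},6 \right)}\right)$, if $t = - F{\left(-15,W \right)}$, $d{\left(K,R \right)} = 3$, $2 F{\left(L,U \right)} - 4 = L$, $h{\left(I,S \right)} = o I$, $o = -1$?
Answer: $8789$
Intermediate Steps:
$h{\left(I,S \right)} = - I$
$F{\left(L,U \right)} = 2 + \frac{L}{2}$
$D{\left(x,Q \right)} = 3 Q$
$t = \frac{11}{2}$ ($t = - (2 + \frac{1}{2} \left(-15\right)) = - (2 - \frac{15}{2}) = \left(-1\right) \left(- \frac{11}{2}\right) = \frac{11}{2} \approx 5.5$)
$374 \left(t + D{\left(h{\left(4,-3 \right)},6 \right)}\right) = 374 \left(\frac{11}{2} + 3 \cdot 6\right) = 374 \left(\frac{11}{2} + 18\right) = 374 \cdot \frac{47}{2} = 8789$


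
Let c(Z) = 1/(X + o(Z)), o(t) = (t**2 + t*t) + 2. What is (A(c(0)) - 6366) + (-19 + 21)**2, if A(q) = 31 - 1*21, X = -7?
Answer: -6352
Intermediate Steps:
o(t) = 2 + 2*t**2 (o(t) = (t**2 + t**2) + 2 = 2*t**2 + 2 = 2 + 2*t**2)
c(Z) = 1/(-5 + 2*Z**2) (c(Z) = 1/(-7 + (2 + 2*Z**2)) = 1/(-5 + 2*Z**2))
A(q) = 10 (A(q) = 31 - 21 = 10)
(A(c(0)) - 6366) + (-19 + 21)**2 = (10 - 6366) + (-19 + 21)**2 = -6356 + 2**2 = -6356 + 4 = -6352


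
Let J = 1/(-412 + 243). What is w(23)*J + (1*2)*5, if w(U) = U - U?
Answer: 10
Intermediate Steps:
w(U) = 0
J = -1/169 (J = 1/(-169) = -1/169 ≈ -0.0059172)
w(23)*J + (1*2)*5 = 0*(-1/169) + (1*2)*5 = 0 + 2*5 = 0 + 10 = 10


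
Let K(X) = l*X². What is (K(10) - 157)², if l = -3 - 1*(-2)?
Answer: 66049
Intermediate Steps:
l = -1 (l = -3 + 2 = -1)
K(X) = -X²
(K(10) - 157)² = (-1*10² - 157)² = (-1*100 - 157)² = (-100 - 157)² = (-257)² = 66049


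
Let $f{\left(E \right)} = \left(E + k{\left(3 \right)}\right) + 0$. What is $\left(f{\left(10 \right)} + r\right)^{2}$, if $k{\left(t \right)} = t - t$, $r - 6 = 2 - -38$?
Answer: $3136$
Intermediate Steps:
$r = 46$ ($r = 6 + \left(2 - -38\right) = 6 + \left(2 + 38\right) = 6 + 40 = 46$)
$k{\left(t \right)} = 0$
$f{\left(E \right)} = E$ ($f{\left(E \right)} = \left(E + 0\right) + 0 = E + 0 = E$)
$\left(f{\left(10 \right)} + r\right)^{2} = \left(10 + 46\right)^{2} = 56^{2} = 3136$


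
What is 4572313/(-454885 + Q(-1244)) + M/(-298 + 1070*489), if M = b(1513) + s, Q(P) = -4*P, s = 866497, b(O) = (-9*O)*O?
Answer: -2817605900883/58817953297 ≈ -47.904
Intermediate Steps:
b(O) = -9*O**2
M = -19736024 (M = -9*1513**2 + 866497 = -9*2289169 + 866497 = -20602521 + 866497 = -19736024)
4572313/(-454885 + Q(-1244)) + M/(-298 + 1070*489) = 4572313/(-454885 - 4*(-1244)) - 19736024/(-298 + 1070*489) = 4572313/(-454885 + 4976) - 19736024/(-298 + 523230) = 4572313/(-449909) - 19736024/522932 = 4572313*(-1/449909) - 19736024*1/522932 = -4572313/449909 - 4934006/130733 = -2817605900883/58817953297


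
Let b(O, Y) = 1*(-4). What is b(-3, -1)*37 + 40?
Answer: -108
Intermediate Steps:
b(O, Y) = -4
b(-3, -1)*37 + 40 = -4*37 + 40 = -148 + 40 = -108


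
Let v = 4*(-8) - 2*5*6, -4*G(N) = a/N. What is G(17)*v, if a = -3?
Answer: -69/17 ≈ -4.0588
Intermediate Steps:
G(N) = 3/(4*N) (G(N) = -(-3)/(4*N) = 3/(4*N))
v = -92 (v = -32 - 10*6 = -32 - 60 = -92)
G(17)*v = ((¾)/17)*(-92) = ((¾)*(1/17))*(-92) = (3/68)*(-92) = -69/17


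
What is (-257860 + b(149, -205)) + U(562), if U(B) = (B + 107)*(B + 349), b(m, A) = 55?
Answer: 351654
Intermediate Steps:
U(B) = (107 + B)*(349 + B)
(-257860 + b(149, -205)) + U(562) = (-257860 + 55) + (37343 + 562**2 + 456*562) = -257805 + (37343 + 315844 + 256272) = -257805 + 609459 = 351654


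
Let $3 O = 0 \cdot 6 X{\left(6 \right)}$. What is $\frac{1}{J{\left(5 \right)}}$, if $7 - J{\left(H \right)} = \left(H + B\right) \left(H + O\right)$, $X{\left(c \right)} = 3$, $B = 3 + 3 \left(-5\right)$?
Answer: $\frac{1}{42} \approx 0.02381$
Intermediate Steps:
$B = -12$ ($B = 3 - 15 = -12$)
$O = 0$ ($O = \frac{0 \cdot 6 \cdot 3}{3} = \frac{0 \cdot 3}{3} = \frac{1}{3} \cdot 0 = 0$)
$J{\left(H \right)} = 7 - H \left(-12 + H\right)$ ($J{\left(H \right)} = 7 - \left(H - 12\right) \left(H + 0\right) = 7 - \left(-12 + H\right) H = 7 - H \left(-12 + H\right)$)
$\frac{1}{J{\left(5 \right)}} = \frac{1}{7 - 5^{2} + 12 \cdot 5} = \frac{1}{7 - 25 + 60} = \frac{1}{42}$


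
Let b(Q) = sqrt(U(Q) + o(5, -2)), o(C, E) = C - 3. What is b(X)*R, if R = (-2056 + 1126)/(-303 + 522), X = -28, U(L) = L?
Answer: -310*I*sqrt(26)/73 ≈ -21.653*I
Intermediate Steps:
o(C, E) = -3 + C
R = -310/73 (R = -930/219 = -930*1/219 = -310/73 ≈ -4.2466)
b(Q) = sqrt(2 + Q) (b(Q) = sqrt(Q + (-3 + 5)) = sqrt(Q + 2) = sqrt(2 + Q))
b(X)*R = sqrt(2 - 28)*(-310/73) = sqrt(-26)*(-310/73) = (I*sqrt(26))*(-310/73) = -310*I*sqrt(26)/73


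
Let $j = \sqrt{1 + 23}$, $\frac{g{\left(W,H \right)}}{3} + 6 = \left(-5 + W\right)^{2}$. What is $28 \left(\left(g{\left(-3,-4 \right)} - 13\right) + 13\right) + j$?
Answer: $4872 + 2 \sqrt{6} \approx 4876.9$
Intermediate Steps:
$g{\left(W,H \right)} = -18 + 3 \left(-5 + W\right)^{2}$
$j = 2 \sqrt{6}$ ($j = \sqrt{24} = 2 \sqrt{6} \approx 4.899$)
$28 \left(\left(g{\left(-3,-4 \right)} - 13\right) + 13\right) + j = 28 \left(\left(\left(-18 + 3 \left(-5 - 3\right)^{2}\right) - 13\right) + 13\right) + 2 \sqrt{6} = 28 \left(\left(\left(-18 + 3 \left(-8\right)^{2}\right) - 13\right) + 13\right) + 2 \sqrt{6} = 28 \left(\left(\left(-18 + 3 \cdot 64\right) - 13\right) + 13\right) + 2 \sqrt{6} = 28 \left(\left(\left(-18 + 192\right) - 13\right) + 13\right) + 2 \sqrt{6} = 28 \left(\left(174 - 13\right) + 13\right) + 2 \sqrt{6} = 28 \left(161 + 13\right) + 2 \sqrt{6} = 28 \cdot 174 + 2 \sqrt{6} = 4872 + 2 \sqrt{6}$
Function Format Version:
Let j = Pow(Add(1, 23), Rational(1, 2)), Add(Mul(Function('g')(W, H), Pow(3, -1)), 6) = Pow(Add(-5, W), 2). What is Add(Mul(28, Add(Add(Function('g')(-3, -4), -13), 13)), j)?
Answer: Add(4872, Mul(2, Pow(6, Rational(1, 2)))) ≈ 4876.9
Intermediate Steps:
Function('g')(W, H) = Add(-18, Mul(3, Pow(Add(-5, W), 2)))
j = Mul(2, Pow(6, Rational(1, 2))) (j = Pow(24, Rational(1, 2)) = Mul(2, Pow(6, Rational(1, 2))) ≈ 4.8990)
Add(Mul(28, Add(Add(Function('g')(-3, -4), -13), 13)), j) = Add(Mul(28, Add(Add(Add(-18, Mul(3, Pow(Add(-5, -3), 2))), -13), 13)), Mul(2, Pow(6, Rational(1, 2)))) = Add(Mul(28, Add(Add(Add(-18, Mul(3, Pow(-8, 2))), -13), 13)), Mul(2, Pow(6, Rational(1, 2)))) = Add(Mul(28, Add(Add(Add(-18, Mul(3, 64)), -13), 13)), Mul(2, Pow(6, Rational(1, 2)))) = Add(Mul(28, Add(Add(Add(-18, 192), -13), 13)), Mul(2, Pow(6, Rational(1, 2)))) = Add(Mul(28, Add(Add(174, -13), 13)), Mul(2, Pow(6, Rational(1, 2)))) = Add(Mul(28, Add(161, 13)), Mul(2, Pow(6, Rational(1, 2)))) = Add(Mul(28, 174), Mul(2, Pow(6, Rational(1, 2)))) = Add(4872, Mul(2, Pow(6, Rational(1, 2))))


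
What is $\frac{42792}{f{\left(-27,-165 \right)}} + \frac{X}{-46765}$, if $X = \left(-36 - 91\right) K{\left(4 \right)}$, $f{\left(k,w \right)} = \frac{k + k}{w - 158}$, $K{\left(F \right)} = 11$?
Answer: $\frac{107729550113}{420885} \approx 2.5596 \cdot 10^{5}$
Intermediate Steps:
$f{\left(k,w \right)} = \frac{2 k}{-158 + w}$
$X = -1397$ ($X = \left(-36 - 91\right) 11 = \left(-127\right) 11 = -1397$)
$\frac{42792}{f{\left(-27,-165 \right)}} + \frac{X}{-46765} = \frac{42792}{2 \left(-27\right) \frac{1}{-158 - 165}} - \frac{1397}{-46765} = \frac{42792}{2 \left(-27\right) \frac{1}{-323}} - - \frac{1397}{46765} = \frac{42792}{2 \left(-27\right) \left(- \frac{1}{323}\right)} + \frac{1397}{46765} = \frac{42792}{\frac{54}{323}} + \frac{1397}{46765} = 42792 \cdot \frac{323}{54} + \frac{1397}{46765} = \frac{2303636}{9} + \frac{1397}{46765} = \frac{107729550113}{420885}$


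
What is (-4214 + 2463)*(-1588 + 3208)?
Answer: -2836620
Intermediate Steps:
(-4214 + 2463)*(-1588 + 3208) = -1751*1620 = -2836620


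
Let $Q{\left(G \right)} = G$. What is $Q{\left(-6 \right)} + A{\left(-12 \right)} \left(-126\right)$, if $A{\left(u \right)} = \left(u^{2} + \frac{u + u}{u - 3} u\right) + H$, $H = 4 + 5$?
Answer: $- \frac{84324}{5} \approx -16865.0$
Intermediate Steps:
$H = 9$
$A{\left(u \right)} = 9 + u^{2} + \frac{2 u^{2}}{-3 + u}$ ($A{\left(u \right)} = \left(u^{2} + \frac{u + u}{u - 3} u\right) + 9 = \left(u^{2} + \frac{2 u}{-3 + u} u\right) + 9 = \left(u^{2} + \frac{2 u^{2}}{-3 + u}\right) + 9 = 9 + u^{2} + \frac{2 u^{2}}{-3 + u}$)
$Q{\left(-6 \right)} + A{\left(-12 \right)} \left(-126\right) = -6 + \frac{-27 + \left(-12\right)^{3} - \left(-12\right)^{2} + 9 \left(-12\right)}{-3 - 12} \left(-126\right) = -6 + \frac{-27 - 1728 - 144 - 108}{-15} \left(-126\right) = -6 + - \frac{-27 - 1728 - 144 - 108}{15} \left(-126\right) = -6 + \left(- \frac{1}{15}\right) \left(-2007\right) \left(-126\right) = -6 + \frac{669}{5} \left(-126\right) = -6 - \frac{84294}{5} = - \frac{84324}{5}$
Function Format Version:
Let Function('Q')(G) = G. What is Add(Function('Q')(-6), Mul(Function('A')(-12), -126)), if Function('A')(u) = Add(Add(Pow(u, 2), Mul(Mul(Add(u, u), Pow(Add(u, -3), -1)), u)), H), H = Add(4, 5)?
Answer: Rational(-84324, 5) ≈ -16865.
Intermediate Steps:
H = 9
Function('A')(u) = Add(9, Pow(u, 2), Mul(2, Pow(u, 2), Pow(Add(-3, u), -1))) (Function('A')(u) = Add(Add(Pow(u, 2), Mul(Mul(Add(u, u), Pow(Add(u, -3), -1)), u)), 9) = Add(Add(Pow(u, 2), Mul(Mul(Mul(2, u), Pow(Add(-3, u), -1)), u)), 9) = Add(Add(Pow(u, 2), Mul(Mul(2, u, Pow(Add(-3, u), -1)), u)), 9) = Add(Add(Pow(u, 2), Mul(2, Pow(u, 2), Pow(Add(-3, u), -1))), 9) = Add(9, Pow(u, 2), Mul(2, Pow(u, 2), Pow(Add(-3, u), -1))))
Add(Function('Q')(-6), Mul(Function('A')(-12), -126)) = Add(-6, Mul(Mul(Pow(Add(-3, -12), -1), Add(-27, Pow(-12, 3), Mul(-1, Pow(-12, 2)), Mul(9, -12))), -126)) = Add(-6, Mul(Mul(Pow(-15, -1), Add(-27, -1728, Mul(-1, 144), -108)), -126)) = Add(-6, Mul(Mul(Rational(-1, 15), Add(-27, -1728, -144, -108)), -126)) = Add(-6, Mul(Mul(Rational(-1, 15), -2007), -126)) = Add(-6, Mul(Rational(669, 5), -126)) = Add(-6, Rational(-84294, 5)) = Rational(-84324, 5)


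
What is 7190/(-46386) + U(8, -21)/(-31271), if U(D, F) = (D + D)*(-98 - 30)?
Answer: -64919981/725268303 ≈ -0.089512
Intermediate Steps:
U(D, F) = -256*D (U(D, F) = (2*D)*(-128) = -256*D)
7190/(-46386) + U(8, -21)/(-31271) = 7190/(-46386) - 256*8/(-31271) = 7190*(-1/46386) - 2048*(-1/31271) = -3595/23193 + 2048/31271 = -64919981/725268303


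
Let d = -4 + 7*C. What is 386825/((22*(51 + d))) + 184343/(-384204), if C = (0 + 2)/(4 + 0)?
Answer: 1469454527/4226244 ≈ 347.70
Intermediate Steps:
C = ½ (C = 2/4 = 2*(¼) = ½ ≈ 0.50000)
d = -½ (d = -4 + 7*(½) = -4 + 7/2 = -½ ≈ -0.50000)
386825/((22*(51 + d))) + 184343/(-384204) = 386825/((22*(51 - ½))) + 184343/(-384204) = 386825/((22*(101/2))) + 184343*(-1/384204) = 386825/1111 - 184343/384204 = 1469454527/4226244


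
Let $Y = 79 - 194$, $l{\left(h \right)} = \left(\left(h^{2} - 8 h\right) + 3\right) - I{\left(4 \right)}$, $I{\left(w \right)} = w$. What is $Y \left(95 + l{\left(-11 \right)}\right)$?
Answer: $-34845$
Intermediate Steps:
$l{\left(h \right)} = -1 + h^{2} - 8 h$ ($l{\left(h \right)} = \left(\left(h^{2} - 8 h\right) + 3\right) - 4 = \left(3 + h^{2} - 8 h\right) - 4 = -1 + h^{2} - 8 h$)
$Y = -115$ ($Y = 79 - 194 = -115$)
$Y \left(95 + l{\left(-11 \right)}\right) = - 115 \left(95 - \left(-87 - 121\right)\right) = - 115 \left(95 + \left(-1 + 121 + 88\right)\right) = - 115 \left(95 + 208\right) = \left(-115\right) 303 = -34845$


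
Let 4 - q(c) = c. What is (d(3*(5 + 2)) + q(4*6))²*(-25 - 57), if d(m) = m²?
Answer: -14533762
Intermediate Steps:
q(c) = 4 - c
(d(3*(5 + 2)) + q(4*6))²*(-25 - 57) = ((3*(5 + 2))² + (4 - 4*6))²*(-25 - 57) = ((3*7)² + (4 - 1*24))²*(-82) = (21² + (4 - 24))²*(-82) = (441 - 20)²*(-82) = 421²*(-82) = 177241*(-82) = -14533762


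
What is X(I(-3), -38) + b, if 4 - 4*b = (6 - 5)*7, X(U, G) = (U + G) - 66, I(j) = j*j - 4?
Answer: -399/4 ≈ -99.750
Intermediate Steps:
I(j) = -4 + j**2 (I(j) = j**2 - 4 = -4 + j**2)
X(U, G) = -66 + G + U (X(U, G) = (G + U) - 66 = -66 + G + U)
b = -3/4 (b = 1 - (6 - 5)*7/4 = 1 - 7/4 = -3/4 ≈ -0.75000)
X(I(-3), -38) + b = (-66 - 38 + (-4 + (-3)**2)) - 3/4 = (-66 - 38 + (-4 + 9)) - 3/4 = (-66 - 38 + 5) - 3/4 = -99 - 3/4 = -399/4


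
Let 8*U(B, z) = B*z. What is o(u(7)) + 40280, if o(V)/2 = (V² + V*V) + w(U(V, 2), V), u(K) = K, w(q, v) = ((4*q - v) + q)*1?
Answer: 80959/2 ≈ 40480.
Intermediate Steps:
U(B, z) = B*z/8 (U(B, z) = (B*z)/8 = B*z/8)
w(q, v) = -v + 5*q (w(q, v) = ((-v + 4*q) + q)*1 = (-v + 5*q)*1 = -v + 5*q)
o(V) = V/2 + 4*V² (o(V) = 2*((V² + V*V) + (-V + 5*((⅛)*V*2))) = 2*((V² + V²) + (-V + 5*(V/4))) = 2*(2*V² + (-V + 5*V/4)) = 2*(2*V² + V/4) = V/2 + 4*V²)
o(u(7)) + 40280 = (½)*7*(1 + 8*7) + 40280 = (½)*7*(1 + 56) + 40280 = (½)*7*57 + 40280 = 399/2 + 40280 = 80959/2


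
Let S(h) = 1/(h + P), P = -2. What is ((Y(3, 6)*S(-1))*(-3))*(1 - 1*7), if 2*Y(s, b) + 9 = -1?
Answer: 30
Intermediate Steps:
Y(s, b) = -5 (Y(s, b) = -9/2 + (1/2)*(-1) = -9/2 - 1/2 = -5)
S(h) = 1/(-2 + h) (S(h) = 1/(h - 2) = 1/(-2 + h))
((Y(3, 6)*S(-1))*(-3))*(1 - 1*7) = (-5/(-2 - 1)*(-3))*(1 - 1*7) = (-5/(-3)*(-3))*(1 - 7) = (-5*(-1/3)*(-3))*(-6) = ((5/3)*(-3))*(-6) = -5*(-6) = 30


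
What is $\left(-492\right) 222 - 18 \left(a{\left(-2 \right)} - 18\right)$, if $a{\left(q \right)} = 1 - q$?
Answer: $-108954$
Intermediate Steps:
$\left(-492\right) 222 - 18 \left(a{\left(-2 \right)} - 18\right) = \left(-492\right) 222 - 18 \left(\left(1 - -2\right) - 18\right) = -109224 - 18 \left(\left(1 + 2\right) - 18\right) = -109224 - 18 \left(3 - 18\right) = -109224 - -270 = -109224 + 270 = -108954$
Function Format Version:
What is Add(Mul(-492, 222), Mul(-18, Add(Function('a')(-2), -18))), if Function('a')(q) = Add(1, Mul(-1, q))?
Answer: -108954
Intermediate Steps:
Add(Mul(-492, 222), Mul(-18, Add(Function('a')(-2), -18))) = Add(Mul(-492, 222), Mul(-18, Add(Add(1, Mul(-1, -2)), -18))) = Add(-109224, Mul(-18, Add(Add(1, 2), -18))) = Add(-109224, Mul(-18, Add(3, -18))) = Add(-109224, Mul(-18, -15)) = Add(-109224, 270) = -108954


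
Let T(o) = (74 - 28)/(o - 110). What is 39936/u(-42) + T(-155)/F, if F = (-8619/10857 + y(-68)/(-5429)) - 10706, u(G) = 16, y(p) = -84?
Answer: 139141825334926226/55745923249655 ≈ 2496.0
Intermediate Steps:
T(o) = 46/(-110 + o)
F = -210361974527/19647551 (F = (-8619/10857 - 84/(-5429)) - 10706 = (-8619*1/10857 - 84*(-1/5429)) - 10706 = (-2873/3619 + 84/5429) - 10706 = -15293521/19647551 - 10706 = -210361974527/19647551 ≈ -10707.)
39936/u(-42) + T(-155)/F = 39936/16 + (46/(-110 - 155))/(-210361974527/19647551) = 39936*(1/16) + (46/(-265))*(-19647551/210361974527) = 2496 + (46*(-1/265))*(-19647551/210361974527) = 2496 - 46/265*(-19647551/210361974527) = 2496 + 903787346/55745923249655 = 139141825334926226/55745923249655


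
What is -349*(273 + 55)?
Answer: -114472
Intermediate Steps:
-349*(273 + 55) = -349*328 = -114472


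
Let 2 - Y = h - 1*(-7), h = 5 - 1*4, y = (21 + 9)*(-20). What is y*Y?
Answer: 3600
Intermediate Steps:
y = -600 (y = 30*(-20) = -600)
h = 1 (h = 5 - 4 = 1)
Y = -6 (Y = 2 - (1 - 1*(-7)) = 2 - (1 + 7) = 2 - 1*8 = 2 - 8 = -6)
y*Y = -600*(-6) = 3600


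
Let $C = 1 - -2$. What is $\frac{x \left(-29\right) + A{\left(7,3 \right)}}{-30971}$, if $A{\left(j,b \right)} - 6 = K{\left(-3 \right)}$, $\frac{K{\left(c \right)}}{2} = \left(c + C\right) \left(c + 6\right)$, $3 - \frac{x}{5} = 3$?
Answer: $- \frac{6}{30971} \approx -0.00019373$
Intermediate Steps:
$x = 0$ ($x = 15 - 15 = 0$)
$C = 3$ ($C = 1 + 2 = 3$)
$K{\left(c \right)} = 2 \left(3 + c\right) \left(6 + c\right)$ ($K{\left(c \right)} = 2 \left(c + 3\right) \left(c + 6\right) = 2 \left(3 + c\right) \left(6 + c\right)$)
$A{\left(j,b \right)} = 6$ ($A{\left(j,b \right)} = 6 + \left(36 + 2 \left(-3\right)^{2} + 18 \left(-3\right)\right) = 6 + \left(36 + 2 \cdot 9 - 54\right) = 6 + \left(36 + 18 - 54\right) = 6 + 0 = 6$)
$\frac{x \left(-29\right) + A{\left(7,3 \right)}}{-30971} = \frac{0 \left(-29\right) + 6}{-30971} = \left(0 + 6\right) \left(- \frac{1}{30971}\right) = 6 \left(- \frac{1}{30971}\right) = - \frac{6}{30971}$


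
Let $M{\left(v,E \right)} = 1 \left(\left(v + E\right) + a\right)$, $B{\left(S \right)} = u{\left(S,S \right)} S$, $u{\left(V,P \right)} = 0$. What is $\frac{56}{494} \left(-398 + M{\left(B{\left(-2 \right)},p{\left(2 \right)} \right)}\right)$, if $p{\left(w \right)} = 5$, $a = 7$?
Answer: $- \frac{10808}{247} \approx -43.757$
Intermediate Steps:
$B{\left(S \right)} = 0$ ($B{\left(S \right)} = 0 S = 0$)
$M{\left(v,E \right)} = 7 + E + v$ ($M{\left(v,E \right)} = 1 \left(\left(v + E\right) + 7\right) = 1 \left(\left(E + v\right) + 7\right) = 1 \left(7 + E + v\right) = 7 + E + v$)
$\frac{56}{494} \left(-398 + M{\left(B{\left(-2 \right)},p{\left(2 \right)} \right)}\right) = \frac{56}{494} \left(-398 + \left(7 + 5 + 0\right)\right) = 56 \cdot \frac{1}{494} \left(-398 + 12\right) = \frac{28}{247} \left(-386\right) = - \frac{10808}{247}$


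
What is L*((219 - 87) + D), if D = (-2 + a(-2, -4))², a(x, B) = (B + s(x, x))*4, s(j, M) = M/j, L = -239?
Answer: -78392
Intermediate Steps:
a(x, B) = 4 + 4*B (a(x, B) = (B + x/x)*4 = (B + 1)*4 = (1 + B)*4 = 4 + 4*B)
D = 196 (D = (-2 + (4 + 4*(-4)))² = (-2 + (4 - 16))² = (-2 - 12)² = (-14)² = 196)
L*((219 - 87) + D) = -239*((219 - 87) + 196) = -239*(132 + 196) = -239*328 = -78392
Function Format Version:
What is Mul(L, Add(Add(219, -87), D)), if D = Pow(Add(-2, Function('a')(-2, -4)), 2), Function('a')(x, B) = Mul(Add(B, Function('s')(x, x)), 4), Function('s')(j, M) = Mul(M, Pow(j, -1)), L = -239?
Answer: -78392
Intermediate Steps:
Function('a')(x, B) = Add(4, Mul(4, B)) (Function('a')(x, B) = Mul(Add(B, Mul(x, Pow(x, -1))), 4) = Mul(Add(B, 1), 4) = Mul(Add(1, B), 4) = Add(4, Mul(4, B)))
D = 196 (D = Pow(Add(-2, Add(4, Mul(4, -4))), 2) = Pow(Add(-2, Add(4, -16)), 2) = Pow(Add(-2, -12), 2) = Pow(-14, 2) = 196)
Mul(L, Add(Add(219, -87), D)) = Mul(-239, Add(Add(219, -87), 196)) = Mul(-239, Add(132, 196)) = Mul(-239, 328) = -78392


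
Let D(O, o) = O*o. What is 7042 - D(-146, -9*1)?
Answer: 5728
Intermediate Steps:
7042 - D(-146, -9*1) = 7042 - (-146)*(-9*1) = 7042 - (-146)*(-9) = 7042 - 1*1314 = 7042 - 1314 = 5728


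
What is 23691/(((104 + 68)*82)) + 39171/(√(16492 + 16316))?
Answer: 23691/14104 + 13057*√8202/5468 ≈ 217.94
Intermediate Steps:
23691/(((104 + 68)*82)) + 39171/(√(16492 + 16316)) = 23691/((172*82)) + 39171/(√32808) = 23691/14104 + 39171/((2*√8202)) = 23691*(1/14104) + 39171*(√8202/16404) = 23691/14104 + 13057*√8202/5468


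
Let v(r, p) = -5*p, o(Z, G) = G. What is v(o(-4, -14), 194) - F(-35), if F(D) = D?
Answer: -935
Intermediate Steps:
v(o(-4, -14), 194) - F(-35) = -5*194 - 1*(-35) = -970 + 35 = -935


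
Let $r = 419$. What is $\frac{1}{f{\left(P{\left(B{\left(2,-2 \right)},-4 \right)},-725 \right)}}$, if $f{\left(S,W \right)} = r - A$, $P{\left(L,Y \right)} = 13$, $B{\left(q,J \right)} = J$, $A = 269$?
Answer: $\frac{1}{150} \approx 0.0066667$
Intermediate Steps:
$f{\left(S,W \right)} = 150$ ($f{\left(S,W \right)} = 419 - 269 = 150$)
$\frac{1}{f{\left(P{\left(B{\left(2,-2 \right)},-4 \right)},-725 \right)}} = \frac{1}{150}$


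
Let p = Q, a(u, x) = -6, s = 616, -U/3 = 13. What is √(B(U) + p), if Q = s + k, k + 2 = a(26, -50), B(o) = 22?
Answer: 3*√70 ≈ 25.100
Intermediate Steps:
U = -39 (U = -3*13 = -39)
k = -8 (k = -2 - 6 = -8)
Q = 608 (Q = 616 - 8 = 608)
p = 608
√(B(U) + p) = √(22 + 608) = √630 = 3*√70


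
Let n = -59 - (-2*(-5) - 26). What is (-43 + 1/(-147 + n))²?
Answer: 66765241/36100 ≈ 1849.5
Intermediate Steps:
n = -43 (n = -59 - (10 - 26) = -59 - 1*(-16) = -59 + 16 = -43)
(-43 + 1/(-147 + n))² = (-43 + 1/(-147 - 43))² = (-43 + 1/(-190))² = (-43 - 1/190)² = (-8171/190)² = 66765241/36100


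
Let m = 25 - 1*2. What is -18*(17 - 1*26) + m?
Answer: 185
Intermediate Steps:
m = 23 (m = 25 - 2 = 23)
-18*(17 - 1*26) + m = -18*(17 - 1*26) + 23 = -18*(17 - 26) + 23 = -18*(-9) + 23 = 162 + 23 = 185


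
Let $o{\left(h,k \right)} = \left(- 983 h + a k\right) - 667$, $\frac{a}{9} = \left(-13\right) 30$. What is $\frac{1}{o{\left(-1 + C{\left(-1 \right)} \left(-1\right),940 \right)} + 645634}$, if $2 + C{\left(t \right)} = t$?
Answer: $- \frac{1}{2656399} \approx -3.7645 \cdot 10^{-7}$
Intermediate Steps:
$a = -3510$ ($a = 9 \left(\left(-13\right) 30\right) = 9 \left(-390\right) = -3510$)
$C{\left(t \right)} = -2 + t$
$o{\left(h,k \right)} = -667 - 3510 k - 983 h$ ($o{\left(h,k \right)} = \left(- 983 h - 3510 k\right) - 667 = \left(- 3510 k - 983 h\right) - 667 = -667 - 3510 k - 983 h$)
$\frac{1}{o{\left(-1 + C{\left(-1 \right)} \left(-1\right),940 \right)} + 645634} = \frac{1}{\left(-667 - 3299400 - 983 \left(-1 + \left(-2 - 1\right) \left(-1\right)\right)\right) + 645634} = \frac{1}{\left(-667 - 3299400 - 983 \left(-1 - -3\right)\right) + 645634} = \frac{1}{\left(-667 - 3299400 - 983 \left(-1 + 3\right)\right) + 645634} = \frac{1}{\left(-667 - 3299400 - 1966\right) + 645634} = \frac{1}{-3302033 + 645634} = \frac{1}{-2656399} = - \frac{1}{2656399}$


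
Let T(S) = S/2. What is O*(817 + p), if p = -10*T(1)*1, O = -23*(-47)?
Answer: 877772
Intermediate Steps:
T(S) = S/2 (T(S) = S*(½) = S/2)
O = 1081
p = -5 (p = -5*1 = -5)
O*(817 + p) = 1081*(817 - 5) = 1081*812 = 877772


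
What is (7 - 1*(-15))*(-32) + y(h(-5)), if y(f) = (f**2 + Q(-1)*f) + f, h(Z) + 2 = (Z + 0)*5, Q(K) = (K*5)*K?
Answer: -137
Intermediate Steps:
Q(K) = 5*K**2 (Q(K) = (5*K)*K = 5*K**2)
h(Z) = -2 + 5*Z (h(Z) = -2 + (Z + 0)*5 = -2 + Z*5 = -2 + 5*Z)
y(f) = f**2 + 6*f (y(f) = (f**2 + (5*(-1)**2)*f) + f = (f**2 + (5*1)*f) + f = (f**2 + 5*f) + f = f**2 + 6*f)
(7 - 1*(-15))*(-32) + y(h(-5)) = (7 - 1*(-15))*(-32) + (-2 + 5*(-5))*(6 + (-2 + 5*(-5))) = (7 + 15)*(-32) + (-2 - 25)*(6 + (-2 - 25)) = 22*(-32) - 27*(6 - 27) = -704 - 27*(-21) = -704 + 567 = -137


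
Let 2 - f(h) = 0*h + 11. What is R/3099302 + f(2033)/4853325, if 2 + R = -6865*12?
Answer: -66642418978/2506986646525 ≈ -0.026583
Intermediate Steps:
f(h) = -9 (f(h) = 2 - (0*h + 11) = 2 - (0 + 11) = 2 - 1*11 = 2 - 11 = -9)
R = -82382 (R = -2 - 6865*12 = -2 - 82380 = -82382)
R/3099302 + f(2033)/4853325 = -82382/3099302 - 9/4853325 = -82382*1/3099302 - 9*1/4853325 = -41191/1549651 - 3/1617775 = -66642418978/2506986646525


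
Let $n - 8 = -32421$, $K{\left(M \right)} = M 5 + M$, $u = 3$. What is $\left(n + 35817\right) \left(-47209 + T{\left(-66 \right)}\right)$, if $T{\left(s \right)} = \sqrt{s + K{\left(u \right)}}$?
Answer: $-160699436 + 13616 i \sqrt{3} \approx -1.607 \cdot 10^{8} + 23584.0 i$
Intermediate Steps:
$K{\left(M \right)} = 6 M$ ($K{\left(M \right)} = 5 M + M = 6 M$)
$T{\left(s \right)} = \sqrt{18 + s}$ ($T{\left(s \right)} = \sqrt{s + 6 \cdot 3} = \sqrt{s + 18} = \sqrt{18 + s}$)
$n = -32413$ ($n = 8 - 32421 = -32413$)
$\left(n + 35817\right) \left(-47209 + T{\left(-66 \right)}\right) = \left(-32413 + 35817\right) \left(-47209 + \sqrt{18 - 66}\right) = 3404 \left(-47209 + \sqrt{-48}\right) = 3404 \left(-47209 + 4 i \sqrt{3}\right) = -160699436 + 13616 i \sqrt{3}$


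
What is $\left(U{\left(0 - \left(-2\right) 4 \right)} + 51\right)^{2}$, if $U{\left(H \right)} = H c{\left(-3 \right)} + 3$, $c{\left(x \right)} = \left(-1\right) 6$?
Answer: $36$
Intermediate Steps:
$c{\left(x \right)} = -6$
$U{\left(H \right)} = 3 - 6 H$ ($U{\left(H \right)} = H \left(-6\right) + 3 = - 6 H + 3 = 3 - 6 H$)
$\left(U{\left(0 - \left(-2\right) 4 \right)} + 51\right)^{2} = \left(\left(3 - 6 \left(0 - \left(-2\right) 4\right)\right) + 51\right)^{2} = \left(\left(3 - 6 \left(0 - -8\right)\right) + 51\right)^{2} = \left(\left(3 - 6 \left(0 + 8\right)\right) + 51\right)^{2} = \left(\left(3 - 48\right) + 51\right)^{2} = \left(-45 + 51\right)^{2} = 6^{2} = 36$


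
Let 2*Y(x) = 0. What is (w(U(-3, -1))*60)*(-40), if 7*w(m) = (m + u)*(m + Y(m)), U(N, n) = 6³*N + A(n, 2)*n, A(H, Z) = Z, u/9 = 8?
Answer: -901680000/7 ≈ -1.2881e+8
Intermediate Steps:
Y(x) = 0 (Y(x) = (½)*0 = 0)
u = 72 (u = 9*8 = 72)
U(N, n) = 2*n + 216*N (U(N, n) = 6³*N + 2*n = 216*N + 2*n = 2*n + 216*N)
w(m) = m*(72 + m)/7 (w(m) = ((m + 72)*(m + 0))/7 = ((72 + m)*m)/7 = (m*(72 + m))/7 = m*(72 + m)/7)
(w(U(-3, -1))*60)*(-40) = (((2*(-1) + 216*(-3))*(72 + (2*(-1) + 216*(-3)))/7)*60)*(-40) = (((-2 - 648)*(72 + (-2 - 648))/7)*60)*(-40) = (((⅐)*(-650)*(72 - 650))*60)*(-40) = (((⅐)*(-650)*(-578))*60)*(-40) = ((375700/7)*60)*(-40) = (22542000/7)*(-40) = -901680000/7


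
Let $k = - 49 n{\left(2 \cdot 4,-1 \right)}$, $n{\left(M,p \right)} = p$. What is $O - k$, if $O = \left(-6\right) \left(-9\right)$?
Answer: $5$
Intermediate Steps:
$O = 54$
$k = 49$ ($k = \left(-49\right) \left(-1\right) = 49$)
$O - k = 54 - 49 = 5$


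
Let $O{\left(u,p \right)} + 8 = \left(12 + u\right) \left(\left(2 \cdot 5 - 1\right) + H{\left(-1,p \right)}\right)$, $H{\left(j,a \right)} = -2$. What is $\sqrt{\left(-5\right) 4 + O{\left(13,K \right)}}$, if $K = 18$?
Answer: $7 \sqrt{3} \approx 12.124$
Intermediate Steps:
$O{\left(u,p \right)} = 76 + 7 u$ ($O{\left(u,p \right)} = -8 + \left(12 + u\right) \left(\left(2 \cdot 5 - 1\right) - 2\right) = -8 + \left(12 + u\right) \left(\left(10 - 1\right) - 2\right) = -8 + \left(12 + u\right) \left(9 - 2\right) = -8 + \left(12 + u\right) 7 = -8 + \left(84 + 7 u\right) = 76 + 7 u$)
$\sqrt{\left(-5\right) 4 + O{\left(13,K \right)}} = \sqrt{\left(-5\right) 4 + \left(76 + 7 \cdot 13\right)} = \sqrt{-20 + \left(76 + 91\right)} = \sqrt{-20 + 167} = \sqrt{147} = 7 \sqrt{3}$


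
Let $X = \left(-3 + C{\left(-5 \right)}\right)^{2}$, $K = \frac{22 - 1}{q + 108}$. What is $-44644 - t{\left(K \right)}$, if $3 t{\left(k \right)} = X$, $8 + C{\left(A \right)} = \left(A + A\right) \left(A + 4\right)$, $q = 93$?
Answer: $- \frac{133933}{3} \approx -44644.0$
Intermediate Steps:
$C{\left(A \right)} = -8 + 2 A \left(4 + A\right)$ ($C{\left(A \right)} = -8 + \left(A + A\right) \left(A + 4\right) = -8 + 2 A \left(4 + A\right)$)
$K = \frac{7}{67}$ ($K = \frac{22 - 1}{93 + 108} = \frac{21}{201} = 21 \cdot \frac{1}{201} = \frac{7}{67} \approx 0.10448$)
$X = 1$ ($X = \left(-3 + \left(-8 + 2 \left(-5\right)^{2} + 8 \left(-5\right)\right)\right)^{2} = \left(-3 - -2\right)^{2} = \left(-3 + 2\right)^{2} = \left(-1\right)^{2} = 1$)
$t{\left(k \right)} = \frac{1}{3}$ ($t{\left(k \right)} = \frac{1}{3} \cdot 1 = \frac{1}{3}$)
$-44644 - t{\left(K \right)} = -44644 - \frac{1}{3} = - \frac{133933}{3}$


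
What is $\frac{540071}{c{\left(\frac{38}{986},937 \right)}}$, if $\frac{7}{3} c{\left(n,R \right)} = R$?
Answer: $\frac{3780497}{2811} \approx 1344.9$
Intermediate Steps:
$c{\left(n,R \right)} = \frac{3 R}{7}$
$\frac{540071}{c{\left(\frac{38}{986},937 \right)}} = \frac{540071}{\frac{3}{7} \cdot 937} = \frac{540071}{\frac{2811}{7}} = 540071 \cdot \frac{7}{2811} = \frac{3780497}{2811}$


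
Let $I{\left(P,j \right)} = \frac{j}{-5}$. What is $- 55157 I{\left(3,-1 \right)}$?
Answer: $- \frac{55157}{5} \approx -11031.0$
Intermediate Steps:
$I{\left(P,j \right)} = - \frac{j}{5}$ ($I{\left(P,j \right)} = j \left(- \frac{1}{5}\right) = - \frac{j}{5}$)
$- 55157 I{\left(3,-1 \right)} = - 55157 \left(\left(- \frac{1}{5}\right) \left(-1\right)\right) = \left(-55157\right) \frac{1}{5} = - \frac{55157}{5}$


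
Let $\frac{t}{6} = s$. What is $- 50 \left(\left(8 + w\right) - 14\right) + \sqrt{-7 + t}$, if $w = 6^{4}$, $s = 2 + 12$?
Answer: $-64500 + \sqrt{77} \approx -64491.0$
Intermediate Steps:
$s = 14$
$t = 84$ ($t = 6 \cdot 14 = 84$)
$w = 1296$
$- 50 \left(\left(8 + w\right) - 14\right) + \sqrt{-7 + t} = - 50 \left(\left(8 + 1296\right) - 14\right) + \sqrt{-7 + 84} = - 50 \left(1304 - 14\right) + \sqrt{77} = \left(-50\right) 1290 + \sqrt{77} = -64500 + \sqrt{77}$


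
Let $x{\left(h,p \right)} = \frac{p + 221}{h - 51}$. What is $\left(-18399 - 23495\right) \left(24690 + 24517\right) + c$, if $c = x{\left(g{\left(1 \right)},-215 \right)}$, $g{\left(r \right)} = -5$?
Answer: $- \frac{57721385627}{28} \approx -2.0615 \cdot 10^{9}$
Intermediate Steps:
$x{\left(h,p \right)} = \frac{221 + p}{-51 + h}$
$c = - \frac{3}{28}$ ($c = \frac{221 - 215}{-51 - 5} = \frac{1}{-56} \cdot 6 = \left(- \frac{1}{56}\right) 6 = - \frac{3}{28} \approx -0.10714$)
$\left(-18399 - 23495\right) \left(24690 + 24517\right) + c = \left(-18399 - 23495\right) \left(24690 + 24517\right) - \frac{3}{28} = \left(-41894\right) 49207 - \frac{3}{28} = -2061478058 - \frac{3}{28} = - \frac{57721385627}{28}$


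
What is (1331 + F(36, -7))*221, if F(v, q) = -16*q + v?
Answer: 326859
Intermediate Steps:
F(v, q) = v - 16*q
(1331 + F(36, -7))*221 = (1331 + (36 - 16*(-7)))*221 = (1331 + (36 + 112))*221 = (1331 + 148)*221 = 1479*221 = 326859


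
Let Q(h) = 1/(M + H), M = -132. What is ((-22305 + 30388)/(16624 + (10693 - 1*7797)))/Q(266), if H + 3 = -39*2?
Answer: -1721679/19520 ≈ -88.201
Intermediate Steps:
H = -81 (H = -3 - 39*2 = -3 - 78 = -81)
Q(h) = -1/213 (Q(h) = 1/(-132 - 81) = 1/(-213) = -1/213)
((-22305 + 30388)/(16624 + (10693 - 1*7797)))/Q(266) = ((-22305 + 30388)/(16624 + (10693 - 1*7797)))/(-1/213) = (8083/(16624 + (10693 - 7797)))*(-213) = (8083/(16624 + 2896))*(-213) = (8083/19520)*(-213) = -1721679/19520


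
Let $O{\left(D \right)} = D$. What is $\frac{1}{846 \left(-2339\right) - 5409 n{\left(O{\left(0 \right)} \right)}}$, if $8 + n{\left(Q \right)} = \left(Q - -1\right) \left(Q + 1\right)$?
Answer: $- \frac{1}{1940931} \approx -5.1522 \cdot 10^{-7}$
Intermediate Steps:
$n{\left(Q \right)} = -8 + \left(1 + Q\right)^{2}$ ($n{\left(Q \right)} = -8 + \left(Q - -1\right) \left(Q + 1\right) = -8 + \left(Q + 1\right) \left(1 + Q\right) = -8 + \left(1 + Q\right) \left(1 + Q\right) = -8 + \left(1 + Q\right)^{2}$)
$\frac{1}{846 \left(-2339\right) - 5409 n{\left(O{\left(0 \right)} \right)}} = \frac{1}{846 \left(-2339\right) - 5409 \left(-8 + \left(1 + 0\right)^{2}\right)} = \frac{1}{-1978794 - 5409 \left(-8 + 1^{2}\right)} = \frac{1}{-1978794 - 5409 \left(-8 + 1\right)} = \frac{1}{-1978794 - -37863} = \frac{1}{-1978794 + 37863} = \frac{1}{-1940931} = - \frac{1}{1940931}$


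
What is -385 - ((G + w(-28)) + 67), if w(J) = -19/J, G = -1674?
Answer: 34197/28 ≈ 1221.3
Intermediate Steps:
-385 - ((G + w(-28)) + 67) = -385 - ((-1674 - 19/(-28)) + 67) = -385 - ((-1674 - 19*(-1/28)) + 67) = -385 - ((-1674 + 19/28) + 67) = -385 - (-46853/28 + 67) = -385 - 1*(-44977/28) = -385 + 44977/28 = 34197/28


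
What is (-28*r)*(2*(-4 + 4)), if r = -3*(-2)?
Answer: 0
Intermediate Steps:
r = 6
(-28*r)*(2*(-4 + 4)) = (-28*6)*(2*(-4 + 4)) = -336*0 = -168*0 = 0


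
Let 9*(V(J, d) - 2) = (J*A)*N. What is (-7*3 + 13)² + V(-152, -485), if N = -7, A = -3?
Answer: -866/3 ≈ -288.67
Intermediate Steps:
V(J, d) = 2 + 7*J/3 (V(J, d) = 2 + ((J*(-3))*(-7))/9 = 2 + (-3*J*(-7))/9 = 2 + (21*J)/9 = 2 + 7*J/3)
(-7*3 + 13)² + V(-152, -485) = (-7*3 + 13)² + (2 + (7/3)*(-152)) = (-21 + 13)² + (2 - 1064/3) = (-8)² - 1058/3 = 64 - 1058/3 = -866/3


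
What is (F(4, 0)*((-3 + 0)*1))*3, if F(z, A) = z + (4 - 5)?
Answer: -27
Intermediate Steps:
F(z, A) = -1 + z (F(z, A) = z - 1 = -1 + z)
(F(4, 0)*((-3 + 0)*1))*3 = ((-1 + 4)*((-3 + 0)*1))*3 = (3*(-3*1))*3 = (3*(-3))*3 = -9*3 = -27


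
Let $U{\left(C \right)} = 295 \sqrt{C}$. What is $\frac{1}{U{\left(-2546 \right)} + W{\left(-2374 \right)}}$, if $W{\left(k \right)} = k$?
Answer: $- \frac{1187}{113600763} - \frac{295 i \sqrt{2546}}{227201526} \approx -1.0449 \cdot 10^{-5} - 6.5515 \cdot 10^{-5} i$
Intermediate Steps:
$\frac{1}{U{\left(-2546 \right)} + W{\left(-2374 \right)}} = \frac{1}{295 \sqrt{-2546} - 2374} = \frac{1}{295 i \sqrt{2546} - 2374} = \frac{1}{-2374 + 295 i \sqrt{2546}}$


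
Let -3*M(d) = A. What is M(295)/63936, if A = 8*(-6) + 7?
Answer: 41/191808 ≈ 0.00021376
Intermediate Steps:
A = -41 (A = -48 + 7 = -41)
M(d) = 41/3 (M(d) = -⅓*(-41) = 41/3)
M(295)/63936 = (41/3)/63936 = (41/3)*(1/63936) = 41/191808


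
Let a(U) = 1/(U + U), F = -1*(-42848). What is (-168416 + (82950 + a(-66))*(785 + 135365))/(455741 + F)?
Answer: 745369221469/32906874 ≈ 22651.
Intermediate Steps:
F = 42848
a(U) = 1/(2*U)
(-168416 + (82950 + a(-66))*(785 + 135365))/(455741 + F) = (-168416 + (82950 + (½)/(-66))*(785 + 135365))/(455741 + 42848) = (-168416 + (82950 + (½)*(-1/66))*136150)/498589 = (-168416 + (82950 - 1/132)*136150)*(1/498589) = (-168416 + (10949399/132)*136150)*(1/498589) = (-168416 + 745380336925/66)*(1/498589) = (745369221469/66)*(1/498589) = 745369221469/32906874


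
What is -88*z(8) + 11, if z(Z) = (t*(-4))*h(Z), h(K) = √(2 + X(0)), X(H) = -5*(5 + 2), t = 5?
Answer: 11 + 1760*I*√33 ≈ 11.0 + 10110.0*I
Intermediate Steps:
X(H) = -35 (X(H) = -5*7 = -35)
h(K) = I*√33 (h(K) = √(2 - 35) = √(-33) = I*√33)
z(Z) = -20*I*√33 (z(Z) = (5*(-4))*(I*√33) = -20*I*√33)
-88*z(8) + 11 = -(-1760)*I*√33 + 11 = 1760*I*√33 + 11 = 11 + 1760*I*√33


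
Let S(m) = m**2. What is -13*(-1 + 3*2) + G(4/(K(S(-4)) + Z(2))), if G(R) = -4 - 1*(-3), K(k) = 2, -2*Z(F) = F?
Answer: -66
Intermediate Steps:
Z(F) = -F/2
G(R) = -1 (G(R) = -4 + 3 = -1)
-13*(-1 + 3*2) + G(4/(K(S(-4)) + Z(2))) = -13*(-1 + 3*2) - 1 = -13*(-1 + 6) - 1 = -13*5 - 1 = -65 - 1 = -66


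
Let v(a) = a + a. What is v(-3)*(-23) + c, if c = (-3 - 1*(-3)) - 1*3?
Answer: 135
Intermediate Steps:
v(a) = 2*a
c = -3 (c = (-3 + 3) - 3 = 0 - 3 = -3)
v(-3)*(-23) + c = (2*(-3))*(-23) - 3 = -6*(-23) - 3 = 138 - 3 = 135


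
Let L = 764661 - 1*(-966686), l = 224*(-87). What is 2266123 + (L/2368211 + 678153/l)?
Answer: 4980183212056577/2197699808 ≈ 2.2661e+6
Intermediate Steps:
l = -19488
L = 1731347 (L = 764661 + 966686 = 1731347)
2266123 + (L/2368211 + 678153/l) = 2266123 + (1731347/2368211 + 678153/(-19488)) = 2266123 + (1731347*(1/2368211) + 678153*(-1/19488)) = 2266123 + (1731347/2368211 - 32293/928) = 2266123 - 74869947807/2197699808 = 4980183212056577/2197699808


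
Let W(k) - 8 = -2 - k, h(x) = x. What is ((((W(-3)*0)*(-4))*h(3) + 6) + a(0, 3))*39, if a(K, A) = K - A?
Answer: 117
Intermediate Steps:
W(k) = 6 - k (W(k) = 8 + (-2 - k) = 6 - k)
((((W(-3)*0)*(-4))*h(3) + 6) + a(0, 3))*39 = (((((6 - 1*(-3))*0)*(-4))*3 + 6) + (0 - 1*3))*39 = (((((6 + 3)*0)*(-4))*3 + 6) + (0 - 3))*39 = ((((9*0)*(-4))*3 + 6) - 3)*39 = (((0*(-4))*3 + 6) - 3)*39 = ((0*3 + 6) - 3)*39 = ((0 + 6) - 3)*39 = (6 - 3)*39 = 3*39 = 117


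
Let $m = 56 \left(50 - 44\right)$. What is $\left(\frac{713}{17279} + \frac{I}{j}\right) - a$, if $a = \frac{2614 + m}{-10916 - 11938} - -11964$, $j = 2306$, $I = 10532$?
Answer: $- \frac{2722604360014730}{227656544349} \approx -11959.0$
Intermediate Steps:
$m = 336$ ($m = 56 \cdot 6 = 336$)
$a = \frac{136711153}{11427}$ ($a = \frac{2614 + 336}{-10916 - 11938} - -11964 = \frac{2950}{-22854} + 11964 = 2950 \left(- \frac{1}{22854}\right) + 11964 = - \frac{1475}{11427} + 11964 = \frac{136711153}{11427} \approx 11964.0$)
$\left(\frac{713}{17279} + \frac{I}{j}\right) - a = \left(\frac{713}{17279} + \frac{10532}{2306}\right) - \frac{136711153}{11427} = \left(713 \cdot \frac{1}{17279} + 10532 \cdot \frac{1}{2306}\right) - \frac{136711153}{11427} = \left(\frac{713}{17279} + \frac{5266}{1153}\right) - \frac{136711153}{11427} = \frac{91813303}{19922687} - \frac{136711153}{11427} = - \frac{2722604360014730}{227656544349}$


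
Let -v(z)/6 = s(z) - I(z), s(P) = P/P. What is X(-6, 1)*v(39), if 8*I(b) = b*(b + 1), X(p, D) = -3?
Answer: -3492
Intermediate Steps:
s(P) = 1
I(b) = b*(1 + b)/8 (I(b) = (b*(b + 1))/8 = (b*(1 + b))/8 = b*(1 + b)/8)
v(z) = -6 + 3*z*(1 + z)/4 (v(z) = -6*(1 - z*(1 + z)/8) = -6 + 3*z*(1 + z)/4)
X(-6, 1)*v(39) = -3*(-6 + (¾)*39*(1 + 39)) = -3*(-6 + (¾)*39*40) = -3*(-6 + 1170) = -3*1164 = -3492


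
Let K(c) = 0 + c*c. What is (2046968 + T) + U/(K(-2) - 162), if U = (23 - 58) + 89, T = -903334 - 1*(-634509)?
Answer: 140473270/79 ≈ 1.7781e+6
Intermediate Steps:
K(c) = c² (K(c) = 0 + c² = c²)
T = -268825 (T = -903334 + 634509 = -268825)
U = 54 (U = -35 + 89 = 54)
(2046968 + T) + U/(K(-2) - 162) = (2046968 - 268825) + 54/((-2)² - 162) = 1778143 + 54/(4 - 162) = 1778143 + 54/(-158) = 1778143 - 1/158*54 = 1778143 - 27/79 = 140473270/79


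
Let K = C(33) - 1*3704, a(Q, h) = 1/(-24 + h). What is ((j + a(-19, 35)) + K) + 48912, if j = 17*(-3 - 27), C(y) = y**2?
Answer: 503658/11 ≈ 45787.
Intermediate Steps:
K = -2615 (K = 33**2 - 1*3704 = 1089 - 3704 = -2615)
j = -510 (j = 17*(-30) = -510)
((j + a(-19, 35)) + K) + 48912 = ((-510 + 1/(-24 + 35)) - 2615) + 48912 = ((-510 + 1/11) - 2615) + 48912 = (-5609/11 - 2615) + 48912 = -34374/11 + 48912 = 503658/11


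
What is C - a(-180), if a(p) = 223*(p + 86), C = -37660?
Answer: -16698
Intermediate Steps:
a(p) = 19178 + 223*p (a(p) = 223*(86 + p) = 19178 + 223*p)
C - a(-180) = -37660 - (19178 + 223*(-180)) = -37660 - (19178 - 40140) = -37660 - 1*(-20962) = -37660 + 20962 = -16698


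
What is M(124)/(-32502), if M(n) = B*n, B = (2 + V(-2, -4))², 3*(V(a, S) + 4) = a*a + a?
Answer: -992/146259 ≈ -0.0067825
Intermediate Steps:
V(a, S) = -4 + a/3 + a²/3 (V(a, S) = -4 + (a*a + a)/3 = -4 + (a² + a)/3 = -4 + (a + a²)/3 = -4 + (a/3 + a²/3) = -4 + a/3 + a²/3)
B = 16/9 (B = (2 + (-4 + (⅓)*(-2) + (⅓)*(-2)²))² = (2 + (-4 - ⅔ + (⅓)*4))² = (2 + (-4 - ⅔ + 4/3))² = (2 - 10/3)² = (-4/3)² = 16/9 ≈ 1.7778)
M(n) = 16*n/9
M(124)/(-32502) = ((16/9)*124)/(-32502) = (1984/9)*(-1/32502) = -992/146259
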